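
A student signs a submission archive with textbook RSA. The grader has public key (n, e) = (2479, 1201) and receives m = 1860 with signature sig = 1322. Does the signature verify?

sig^2 ≡ 1322^2 = 1747684 ≡ 2468
sig^4 ≡ 2468^2 = 6091024 ≡ 121
sig^8 ≡ 121^2 = 14641 ≡ 2246
sig^16 ≡ 2246^2 = 5044516 ≡ 2230
sig^32 ≡ 2230^2 = 4972900 ≡ 26
sig^64 ≡ 26^2 = 676
sig^128 ≡ 676^2 = 456976 ≡ 840
sig^256 ≡ 840^2 = 705600 ≡ 1564
sig^512 ≡ 1564^2 = 2446096 ≡ 1802
sig^1024 ≡ 1802^2 = 3247204 ≡ 2193
1201 = 1024 + 128 + 32 + 16 + 1, so sig^1201 ≡ 2193·840·26·2230·1322 ≡ 619 (mod 2479)
sig^1201 mod 2479 = 619, but m = 1860.

does not verify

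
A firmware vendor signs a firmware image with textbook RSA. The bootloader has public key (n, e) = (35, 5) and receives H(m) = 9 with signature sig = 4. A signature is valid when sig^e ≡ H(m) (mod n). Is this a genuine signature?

genuine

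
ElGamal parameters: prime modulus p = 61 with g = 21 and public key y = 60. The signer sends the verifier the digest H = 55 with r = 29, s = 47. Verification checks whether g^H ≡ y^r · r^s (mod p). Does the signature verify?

does not verify

Left side g^H mod p:
21^55 mod 61 = 40
Right side y^r · r^s mod p:
60^29 mod 61 = 60
29^47 mod 61 = 40
60·40 = 2400 ≡ 21 (mod 61)
40 ≠ 21, so verification fails.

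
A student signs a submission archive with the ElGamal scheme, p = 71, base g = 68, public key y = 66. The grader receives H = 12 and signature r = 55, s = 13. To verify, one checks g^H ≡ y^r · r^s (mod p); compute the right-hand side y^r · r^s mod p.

6

66^2 = 4356 ≡ 25
66^4 ≡ 25^2 = 625 ≡ 57
66^8 ≡ 57^2 = 3249 ≡ 54
66^16 ≡ 54^2 = 2916 ≡ 5
66^32 ≡ 5^2 = 25
55 = 32 + 16 + 4 + 2 + 1, so 66^55 ≡ 25·5·57·25·66 ≡ 70 (mod 71)
55^2 = 3025 ≡ 43
55^4 ≡ 43^2 = 1849 ≡ 3
55^8 ≡ 3^2 = 9
13 = 8 + 4 + 1, so 55^13 ≡ 9·3·55 ≡ 65 (mod 71)
y^r · r^s ≡ 70·65 = 4550 ≡ 6 (mod 71)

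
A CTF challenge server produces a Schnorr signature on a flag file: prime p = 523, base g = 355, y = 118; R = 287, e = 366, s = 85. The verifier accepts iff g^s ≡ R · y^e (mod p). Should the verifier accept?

g^s mod p:
355^2 = 126025 ≡ 505
355^4 ≡ 505^2 = 255025 ≡ 324
355^8 ≡ 324^2 = 104976 ≡ 376
355^16 ≡ 376^2 = 141376 ≡ 166
355^32 ≡ 166^2 = 27556 ≡ 360
355^64 ≡ 360^2 = 129600 ≡ 419
85 = 64 + 16 + 4 + 1, so 355^85 ≡ 419·166·324·355 ≡ 200 (mod 523)
R · y^e mod p:
118^2 = 13924 ≡ 326
118^4 ≡ 326^2 = 106276 ≡ 107
118^8 ≡ 107^2 = 11449 ≡ 466
118^16 ≡ 466^2 = 217156 ≡ 111
118^32 ≡ 111^2 = 12321 ≡ 292
118^64 ≡ 292^2 = 85264 ≡ 15
118^128 ≡ 15^2 = 225
118^256 ≡ 225^2 = 50625 ≡ 417
366 = 256 + 64 + 32 + 8 + 4 + 2, so 118^366 ≡ 417·15·292·466·107·326 ≡ 187 (mod 523)
287·187 = 53669 ≡ 323 (mod 523)
200 ≠ 323; the check fails.

reject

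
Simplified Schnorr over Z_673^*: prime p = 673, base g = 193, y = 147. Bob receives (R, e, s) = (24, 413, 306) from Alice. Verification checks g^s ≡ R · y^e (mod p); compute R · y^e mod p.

338

147^413 mod 673 = 631
R · y^e ≡ 24·631 = 15144 ≡ 338 (mod 673)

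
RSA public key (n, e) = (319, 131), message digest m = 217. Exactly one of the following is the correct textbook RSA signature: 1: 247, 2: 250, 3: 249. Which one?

2

Candidate 1: Squares mod 319: 247^1≡247, 247^2≡80, 247^4≡20, 247^8≡81, 247^16≡181, 247^32≡223, 247^64≡284, 247^128≡268; 131 = 128 + 2 + 1, so 247^131 ≡ 268·80·247 ≡ 280 (mod 319)
Candidate 2: Squares mod 319: 250^1≡250, 250^2≡295, 250^4≡257, 250^8≡16, 250^16≡256, 250^32≡141, 250^64≡103, 250^128≡82; 131 = 128 + 2 + 1, so 250^131 ≡ 82·295·250 ≡ 217 (mod 319)
  → matches m = 217
Candidate 3: Squares mod 319: 249^1≡249, 249^2≡115, 249^4≡146, 249^8≡262, 249^16≡59, 249^32≡291, 249^64≡146, 249^128≡262; 131 = 128 + 2 + 1, so 249^131 ≡ 262·115·249 ≡ 128 (mod 319)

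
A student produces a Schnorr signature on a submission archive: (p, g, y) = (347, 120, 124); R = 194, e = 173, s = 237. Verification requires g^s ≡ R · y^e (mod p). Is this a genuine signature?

genuine

g^s mod p:
Squares mod 347: 120^1≡120, 120^2≡173, 120^4≡87, 120^8≡282, 120^16≡61, 120^32≡251, 120^64≡194, 120^128≡160
237 = 128 + 64 + 32 + 8 + 4 + 1, so 120^237 ≡ 160·194·251·282·87·120 ≡ 194 (mod 347)
R · y^e mod p:
Squares mod 347: 124^1≡124, 124^2≡108, 124^4≡213, 124^8≡259, 124^16≡110, 124^32≡302, 124^64≡290, 124^128≡126
173 = 128 + 32 + 8 + 4 + 1, so 124^173 ≡ 126·302·259·213·124 ≡ 1 (mod 347)
194·1 = 194 ≡ 194 (mod 347)
194 ≡ 194 (mod 347); signature holds.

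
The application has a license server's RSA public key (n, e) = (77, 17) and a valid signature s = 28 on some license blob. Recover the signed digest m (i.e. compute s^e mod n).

s^2 ≡ 28^2 = 784 ≡ 14
s^4 ≡ 14^2 = 196 ≡ 42
s^8 ≡ 42^2 = 1764 ≡ 70
s^16 ≡ 70^2 = 4900 ≡ 49
17 = 16 + 1, so s^17 ≡ 49·28 ≡ 63 (mod 77)

63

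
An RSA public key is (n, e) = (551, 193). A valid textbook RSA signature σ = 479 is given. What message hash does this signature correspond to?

σ^193 mod 551 = 66

66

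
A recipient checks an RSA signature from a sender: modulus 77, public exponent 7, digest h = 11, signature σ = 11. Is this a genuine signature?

genuine

Squares mod 77: σ^1≡11, σ^2≡44, σ^4≡11
7 = 4 + 2 + 1, so σ^7 ≡ 11·44·11 ≡ 11 (mod 77)
11 = h, so the signature checks out.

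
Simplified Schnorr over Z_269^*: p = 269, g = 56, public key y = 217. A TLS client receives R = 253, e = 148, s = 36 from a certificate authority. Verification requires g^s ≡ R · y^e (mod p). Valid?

no

g^s mod p:
Squares mod 269: 56^1≡56, 56^2≡177, 56^4≡125, 56^8≡23, 56^16≡260, 56^32≡81
36 = 32 + 4, so 56^36 ≡ 81·125 ≡ 172 (mod 269)
R · y^e mod p:
Squares mod 269: 217^1≡217, 217^2≡14, 217^4≡196, 217^8≡218, 217^16≡180, 217^32≡120, 217^64≡143, 217^128≡5
148 = 128 + 16 + 4, so 217^148 ≡ 5·180·196 ≡ 205 (mod 269)
253·205 = 51865 ≡ 217 (mod 269)
172 ≠ 217; the check fails.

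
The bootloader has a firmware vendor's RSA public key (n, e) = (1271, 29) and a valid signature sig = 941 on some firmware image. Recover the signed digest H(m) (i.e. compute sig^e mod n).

513

sig^2 ≡ 941^2 = 885481 ≡ 865
sig^4 ≡ 865^2 = 748225 ≡ 877
sig^8 ≡ 877^2 = 769129 ≡ 174
sig^16 ≡ 174^2 = 30276 ≡ 1043
29 = 16 + 8 + 4 + 1, so sig^29 ≡ 1043·174·877·941 ≡ 513 (mod 1271)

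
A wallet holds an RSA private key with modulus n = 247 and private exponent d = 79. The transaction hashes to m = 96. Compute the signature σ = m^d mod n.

Squares mod 247: m^1≡96, m^2≡77, m^4≡1, m^8≡1, m^16≡1, m^32≡1, m^64≡1
79 = 64 + 8 + 4 + 2 + 1, so m^79 ≡ 1·1·1·77·96 ≡ 229 (mod 247)

229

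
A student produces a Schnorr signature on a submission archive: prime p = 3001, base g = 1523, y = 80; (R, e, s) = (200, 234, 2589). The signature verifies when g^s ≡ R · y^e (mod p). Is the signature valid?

g^s mod p:
1523^2 = 2319529 ≡ 2757
1523^4 ≡ 2757^2 = 7601049 ≡ 2517
1523^8 ≡ 2517^2 = 6335289 ≡ 178
1523^16 ≡ 178^2 = 31684 ≡ 1674
1523^32 ≡ 1674^2 = 2802276 ≡ 2343
1523^64 ≡ 2343^2 = 5489649 ≡ 820
1523^128 ≡ 820^2 = 672400 ≡ 176
1523^256 ≡ 176^2 = 30976 ≡ 966
1523^512 ≡ 966^2 = 933156 ≡ 2846
1523^1024 ≡ 2846^2 = 8099716 ≡ 17
1523^2048 ≡ 17^2 = 289
2589 = 2048 + 512 + 16 + 8 + 4 + 1, so 1523^2589 ≡ 289·2846·1674·178·2517·1523 ≡ 1546 (mod 3001)
R · y^e mod p:
80^2 = 6400 ≡ 398
80^4 ≡ 398^2 = 158404 ≡ 2352
80^8 ≡ 2352^2 = 5531904 ≡ 1061
80^16 ≡ 1061^2 = 1125721 ≡ 346
80^32 ≡ 346^2 = 119716 ≡ 2677
80^64 ≡ 2677^2 = 7166329 ≡ 2942
80^128 ≡ 2942^2 = 8655364 ≡ 480
234 = 128 + 64 + 32 + 8 + 2, so 80^234 ≡ 480·2942·2677·1061·398 ≡ 818 (mod 3001)
200·818 = 163600 ≡ 1546 (mod 3001)
1546 ≡ 1546 (mod 3001); signature holds.

valid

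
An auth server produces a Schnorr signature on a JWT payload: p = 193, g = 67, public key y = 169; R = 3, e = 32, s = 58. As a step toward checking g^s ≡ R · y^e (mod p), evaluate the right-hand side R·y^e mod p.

169^32 mod 193 = 1
R · y^e ≡ 3·1 = 3 ≡ 3 (mod 193)

3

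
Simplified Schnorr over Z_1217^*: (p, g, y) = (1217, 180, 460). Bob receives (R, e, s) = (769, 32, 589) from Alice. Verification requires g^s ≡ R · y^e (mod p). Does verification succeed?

g^s mod p:
180^2 = 32400 ≡ 758
180^4 ≡ 758^2 = 574564 ≡ 140
180^8 ≡ 140^2 = 19600 ≡ 128
180^16 ≡ 128^2 = 16384 ≡ 563
180^32 ≡ 563^2 = 316969 ≡ 549
180^64 ≡ 549^2 = 301401 ≡ 802
180^128 ≡ 802^2 = 643204 ≡ 628
180^256 ≡ 628^2 = 394384 ≡ 76
180^512 ≡ 76^2 = 5776 ≡ 908
589 = 512 + 64 + 8 + 4 + 1, so 180^589 ≡ 908·802·128·140·180 ≡ 449 (mod 1217)
R · y^e mod p:
460^2 = 211600 ≡ 1059
460^4 ≡ 1059^2 = 1121481 ≡ 624
460^8 ≡ 624^2 = 389376 ≡ 1153
460^16 ≡ 1153^2 = 1329409 ≡ 445
460^32 ≡ 445^2 = 198025 ≡ 871
769·871 = 669799 ≡ 449 (mod 1217)
449 ≡ 449 (mod 1217); signature holds.

passes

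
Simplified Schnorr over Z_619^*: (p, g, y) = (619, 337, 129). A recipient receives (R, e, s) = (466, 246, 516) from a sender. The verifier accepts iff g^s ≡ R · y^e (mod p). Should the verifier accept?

reject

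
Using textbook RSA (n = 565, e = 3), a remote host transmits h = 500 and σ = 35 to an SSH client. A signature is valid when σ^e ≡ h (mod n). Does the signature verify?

verifies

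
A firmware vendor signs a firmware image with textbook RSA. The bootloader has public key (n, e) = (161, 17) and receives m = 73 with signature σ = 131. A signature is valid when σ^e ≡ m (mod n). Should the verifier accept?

σ^2 ≡ 131^2 = 17161 ≡ 95
σ^4 ≡ 95^2 = 9025 ≡ 9
σ^8 ≡ 9^2 = 81
σ^16 ≡ 81^2 = 6561 ≡ 121
17 = 16 + 1, so σ^17 ≡ 121·131 ≡ 73 (mod 161)
73 = m, so the signature checks out.

accept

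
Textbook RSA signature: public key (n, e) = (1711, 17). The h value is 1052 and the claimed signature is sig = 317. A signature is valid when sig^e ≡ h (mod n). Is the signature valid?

valid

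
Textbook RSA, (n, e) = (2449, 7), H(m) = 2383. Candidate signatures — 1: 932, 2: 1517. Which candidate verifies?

2

Candidate 1: 932^2 = 868624 ≡ 1678; 932^4 ≡ 1678^2 = 2815684 ≡ 1783; 7 = 4 + 2 + 1, so 932^7 ≡ 1783·1678·932 ≡ 66 (mod 2449)
Candidate 2: 1517^2 = 2301289 ≡ 1678; 1517^4 ≡ 1678^2 = 2815684 ≡ 1783; 7 = 4 + 2 + 1, so 1517^7 ≡ 1783·1678·1517 ≡ 2383 (mod 2449)
  → matches H(m) = 2383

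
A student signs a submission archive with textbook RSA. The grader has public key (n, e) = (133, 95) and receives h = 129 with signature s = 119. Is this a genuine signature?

Squares mod 133: s^1≡119, s^2≡63, s^4≡112, s^8≡42, s^16≡35, s^32≡28, s^64≡119
95 = 64 + 16 + 8 + 4 + 2 + 1, so s^95 ≡ 119·35·42·112·63·119 ≡ 28 (mod 133)
s^95 mod 133 = 28, but h = 129.

forged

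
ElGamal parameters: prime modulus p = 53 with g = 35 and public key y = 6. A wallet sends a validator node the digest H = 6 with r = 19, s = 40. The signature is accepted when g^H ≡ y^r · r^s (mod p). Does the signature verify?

verifies

Left side g^H mod p:
35^6 mod 53 = 4
Right side y^r · r^s mod p:
6^19 mod 53 = 37
19^40 mod 53 = 13
37·13 = 481 ≡ 4 (mod 53)
4 ≡ 4 (mod 53), so the signature is genuine.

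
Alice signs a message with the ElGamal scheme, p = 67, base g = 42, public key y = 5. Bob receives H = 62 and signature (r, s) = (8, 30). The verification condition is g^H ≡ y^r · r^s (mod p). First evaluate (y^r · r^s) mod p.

5^2 = 25
5^4 ≡ 25^2 = 625 ≡ 22
5^8 ≡ 22^2 = 484 ≡ 15
8^2 = 64
8^4 ≡ 64^2 = 4096 ≡ 9
8^8 ≡ 9^2 = 81 ≡ 14
8^16 ≡ 14^2 = 196 ≡ 62
30 = 16 + 8 + 4 + 2, so 8^30 ≡ 62·14·9·64 ≡ 14 (mod 67)
y^r · r^s ≡ 15·14 = 210 ≡ 9 (mod 67)

9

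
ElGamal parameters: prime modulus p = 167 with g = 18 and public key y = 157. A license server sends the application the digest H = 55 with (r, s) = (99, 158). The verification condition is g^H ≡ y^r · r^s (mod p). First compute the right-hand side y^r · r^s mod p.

31

157^2 = 24649 ≡ 100
157^4 ≡ 100^2 = 10000 ≡ 147
157^8 ≡ 147^2 = 21609 ≡ 66
157^16 ≡ 66^2 = 4356 ≡ 14
157^32 ≡ 14^2 = 196 ≡ 29
157^64 ≡ 29^2 = 841 ≡ 6
99 = 64 + 32 + 2 + 1, so 157^99 ≡ 6·29·100·157 ≡ 14 (mod 167)
99^2 = 9801 ≡ 115
99^4 ≡ 115^2 = 13225 ≡ 32
99^8 ≡ 32^2 = 1024 ≡ 22
99^16 ≡ 22^2 = 484 ≡ 150
99^32 ≡ 150^2 = 22500 ≡ 122
99^64 ≡ 122^2 = 14884 ≡ 21
99^128 ≡ 21^2 = 441 ≡ 107
158 = 128 + 16 + 8 + 4 + 2, so 99^158 ≡ 107·150·22·32·115 ≡ 38 (mod 167)
y^r · r^s ≡ 14·38 = 532 ≡ 31 (mod 167)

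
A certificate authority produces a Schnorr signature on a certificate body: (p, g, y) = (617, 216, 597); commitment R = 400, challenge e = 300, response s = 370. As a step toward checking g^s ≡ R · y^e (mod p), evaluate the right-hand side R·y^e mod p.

597^2 = 356409 ≡ 400
597^4 ≡ 400^2 = 160000 ≡ 197
597^8 ≡ 197^2 = 38809 ≡ 555
597^16 ≡ 555^2 = 308025 ≡ 142
597^32 ≡ 142^2 = 20164 ≡ 420
597^64 ≡ 420^2 = 176400 ≡ 555
597^128 ≡ 555^2 = 308025 ≡ 142
597^256 ≡ 142^2 = 20164 ≡ 420
300 = 256 + 32 + 8 + 4, so 597^300 ≡ 420·420·555·197 ≡ 209 (mod 617)
R · y^e ≡ 400·209 = 83600 ≡ 305 (mod 617)

305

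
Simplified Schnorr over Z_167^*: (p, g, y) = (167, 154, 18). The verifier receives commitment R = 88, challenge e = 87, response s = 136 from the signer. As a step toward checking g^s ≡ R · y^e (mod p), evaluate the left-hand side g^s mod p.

154^136 mod 167 = 116

116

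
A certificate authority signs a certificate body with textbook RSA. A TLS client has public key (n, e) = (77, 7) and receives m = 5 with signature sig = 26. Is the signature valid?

valid

sig^2 ≡ 26^2 = 676 ≡ 60
sig^4 ≡ 60^2 = 3600 ≡ 58
7 = 4 + 2 + 1, so sig^7 ≡ 58·60·26 ≡ 5 (mod 77)
Since 5 equals the digest 5, verification succeeds.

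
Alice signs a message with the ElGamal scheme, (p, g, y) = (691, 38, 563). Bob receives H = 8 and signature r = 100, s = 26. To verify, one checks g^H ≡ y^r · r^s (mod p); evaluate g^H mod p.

683

38^2 = 1444 ≡ 62
38^4 ≡ 62^2 = 3844 ≡ 389
38^8 ≡ 389^2 = 151321 ≡ 683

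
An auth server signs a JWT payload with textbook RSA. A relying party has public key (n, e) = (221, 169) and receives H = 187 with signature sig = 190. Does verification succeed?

sig^2 ≡ 190^2 = 36100 ≡ 77
sig^4 ≡ 77^2 = 5929 ≡ 183
sig^8 ≡ 183^2 = 33489 ≡ 118
sig^16 ≡ 118^2 = 13924 ≡ 1
sig^32 ≡ 1^2 = 1
sig^64 ≡ 1^2 = 1
sig^128 ≡ 1^2 = 1
169 = 128 + 32 + 8 + 1, so sig^169 ≡ 1·1·118·190 ≡ 99 (mod 221)
The recovered value 99 does not match the digest 187.

fails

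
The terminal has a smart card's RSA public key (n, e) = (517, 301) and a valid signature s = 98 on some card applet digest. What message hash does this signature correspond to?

439

s^2 ≡ 98^2 = 9604 ≡ 298
s^4 ≡ 298^2 = 88804 ≡ 397
s^8 ≡ 397^2 = 157609 ≡ 441
s^16 ≡ 441^2 = 194481 ≡ 89
s^32 ≡ 89^2 = 7921 ≡ 166
s^64 ≡ 166^2 = 27556 ≡ 155
s^128 ≡ 155^2 = 24025 ≡ 243
s^256 ≡ 243^2 = 59049 ≡ 111
301 = 256 + 32 + 8 + 4 + 1, so s^301 ≡ 111·166·441·397·98 ≡ 439 (mod 517)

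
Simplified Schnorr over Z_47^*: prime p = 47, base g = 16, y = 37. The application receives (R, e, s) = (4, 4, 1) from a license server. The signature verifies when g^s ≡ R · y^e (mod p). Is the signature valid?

invalid

g^s mod p:
16^1 mod 47 = 16
R · y^e mod p:
Squares mod 47: 37^1≡37, 37^2≡6, 37^4≡36
37^4 ≡ 36 (mod 47)
4·36 = 144 ≡ 3 (mod 47)
16 ≠ 3; the check fails.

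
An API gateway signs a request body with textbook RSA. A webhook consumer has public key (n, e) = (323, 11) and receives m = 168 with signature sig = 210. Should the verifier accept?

Squares mod 323: sig^1≡210, sig^2≡172, sig^4≡191, sig^8≡305
11 = 8 + 2 + 1, so sig^11 ≡ 305·172·210 ≡ 39 (mod 323)
The recovered value 39 does not match the digest 168.

reject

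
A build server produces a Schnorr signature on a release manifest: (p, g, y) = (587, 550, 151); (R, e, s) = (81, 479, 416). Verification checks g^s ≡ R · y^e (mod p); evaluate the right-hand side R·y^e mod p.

Squares mod 587: 151^1≡151, 151^2≡495, 151^4≡246, 151^8≡55, 151^16≡90, 151^32≡469, 151^64≡423, 151^128≡481, 151^256≡83
479 = 256 + 128 + 64 + 16 + 8 + 4 + 2 + 1, so 151^479 ≡ 83·481·423·90·55·246·495·151 ≡ 314 (mod 587)
R · y^e ≡ 81·314 = 25434 ≡ 193 (mod 587)

193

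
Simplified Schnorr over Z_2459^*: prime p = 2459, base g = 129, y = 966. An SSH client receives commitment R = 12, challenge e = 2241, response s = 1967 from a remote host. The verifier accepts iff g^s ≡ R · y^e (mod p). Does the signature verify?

does not verify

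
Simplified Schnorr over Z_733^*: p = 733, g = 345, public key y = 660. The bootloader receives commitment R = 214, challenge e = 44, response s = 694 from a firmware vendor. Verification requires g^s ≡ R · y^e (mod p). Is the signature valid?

g^s mod p:
345^2 = 119025 ≡ 279
345^4 ≡ 279^2 = 77841 ≡ 143
345^8 ≡ 143^2 = 20449 ≡ 658
345^16 ≡ 658^2 = 432964 ≡ 494
345^32 ≡ 494^2 = 244036 ≡ 680
345^64 ≡ 680^2 = 462400 ≡ 610
345^128 ≡ 610^2 = 372100 ≡ 469
345^256 ≡ 469^2 = 219961 ≡ 61
345^512 ≡ 61^2 = 3721 ≡ 56
694 = 512 + 128 + 32 + 16 + 4 + 2, so 345^694 ≡ 56·469·680·494·143·279 ≡ 514 (mod 733)
R · y^e mod p:
660^2 = 435600 ≡ 198
660^4 ≡ 198^2 = 39204 ≡ 355
660^8 ≡ 355^2 = 126025 ≡ 682
660^16 ≡ 682^2 = 465124 ≡ 402
660^32 ≡ 402^2 = 161604 ≡ 344
44 = 32 + 8 + 4, so 660^44 ≡ 344·682·355 ≡ 181 (mod 733)
214·181 = 38734 ≡ 618 (mod 733)
514 ≠ 618; the check fails.

invalid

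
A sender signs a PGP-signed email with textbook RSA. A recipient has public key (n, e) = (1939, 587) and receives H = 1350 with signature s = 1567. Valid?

yes

s^2 ≡ 1567^2 = 2455489 ≡ 715
s^4 ≡ 715^2 = 511225 ≡ 1268
s^8 ≡ 1268^2 = 1607824 ≡ 393
s^16 ≡ 393^2 = 154449 ≡ 1268
s^32 ≡ 1268^2 = 1607824 ≡ 393
s^64 ≡ 393^2 = 154449 ≡ 1268
s^128 ≡ 1268^2 = 1607824 ≡ 393
s^256 ≡ 393^2 = 154449 ≡ 1268
s^512 ≡ 1268^2 = 1607824 ≡ 393
587 = 512 + 64 + 8 + 2 + 1, so s^587 ≡ 393·1268·393·715·1567 ≡ 1350 (mod 1939)
1350 = H, so the signature checks out.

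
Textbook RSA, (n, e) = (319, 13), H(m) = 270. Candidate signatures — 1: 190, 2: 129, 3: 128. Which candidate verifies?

2

Candidate 1: Squares mod 319: 190^1≡190, 190^2≡53, 190^4≡257, 190^8≡16; 13 = 8 + 4 + 1, so 190^13 ≡ 16·257·190 ≡ 49 (mod 319)
Candidate 2: Squares mod 319: 129^1≡129, 129^2≡53, 129^4≡257, 129^8≡16; 13 = 8 + 4 + 1, so 129^13 ≡ 16·257·129 ≡ 270 (mod 319)
  → matches H(m) = 270
Candidate 3: Squares mod 319: 128^1≡128, 128^2≡115, 128^4≡146, 128^8≡262; 13 = 8 + 4 + 1, so 128^13 ≡ 262·146·128 ≡ 244 (mod 319)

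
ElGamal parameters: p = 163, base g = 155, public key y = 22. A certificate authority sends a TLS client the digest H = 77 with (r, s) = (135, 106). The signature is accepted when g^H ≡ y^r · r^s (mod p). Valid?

Left side g^H mod p:
155^2 = 24025 ≡ 64
155^4 ≡ 64^2 = 4096 ≡ 21
155^8 ≡ 21^2 = 441 ≡ 115
155^16 ≡ 115^2 = 13225 ≡ 22
155^32 ≡ 22^2 = 484 ≡ 158
155^64 ≡ 158^2 = 24964 ≡ 25
77 = 64 + 8 + 4 + 1, so 155^77 ≡ 25·115·21·155 ≡ 132 (mod 163)
Right side y^r · r^s mod p:
22^2 = 484 ≡ 158
22^4 ≡ 158^2 = 24964 ≡ 25
22^8 ≡ 25^2 = 625 ≡ 136
22^16 ≡ 136^2 = 18496 ≡ 77
22^32 ≡ 77^2 = 5929 ≡ 61
22^64 ≡ 61^2 = 3721 ≡ 135
22^128 ≡ 135^2 = 18225 ≡ 132
135 = 128 + 4 + 2 + 1, so 22^135 ≡ 132·25·158·22 ≡ 1 (mod 163)
135^2 = 18225 ≡ 132
135^4 ≡ 132^2 = 17424 ≡ 146
135^8 ≡ 146^2 = 21316 ≡ 126
135^16 ≡ 126^2 = 15876 ≡ 65
135^32 ≡ 65^2 = 4225 ≡ 150
135^64 ≡ 150^2 = 22500 ≡ 6
106 = 64 + 32 + 8 + 2, so 135^106 ≡ 6·150·126·132 ≡ 21 (mod 163)
1·21 = 21 ≡ 21 (mod 163)
132 ≠ 21, so verification fails.

no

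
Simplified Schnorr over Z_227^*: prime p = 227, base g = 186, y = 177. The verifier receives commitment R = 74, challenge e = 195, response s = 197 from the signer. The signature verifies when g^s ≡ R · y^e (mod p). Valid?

g^s mod p:
186^2 = 34596 ≡ 92
186^4 ≡ 92^2 = 8464 ≡ 65
186^8 ≡ 65^2 = 4225 ≡ 139
186^16 ≡ 139^2 = 19321 ≡ 26
186^32 ≡ 26^2 = 676 ≡ 222
186^64 ≡ 222^2 = 49284 ≡ 25
186^128 ≡ 25^2 = 625 ≡ 171
197 = 128 + 64 + 4 + 1, so 186^197 ≡ 171·25·65·186 ≡ 28 (mod 227)
R · y^e mod p:
177^2 = 31329 ≡ 3
177^4 ≡ 3^2 = 9
177^8 ≡ 9^2 = 81
177^16 ≡ 81^2 = 6561 ≡ 205
177^32 ≡ 205^2 = 42025 ≡ 30
177^64 ≡ 30^2 = 900 ≡ 219
177^128 ≡ 219^2 = 47961 ≡ 64
195 = 128 + 64 + 2 + 1, so 177^195 ≡ 64·219·3·177 ≡ 74 (mod 227)
74·74 = 5476 ≡ 28 (mod 227)
28 ≡ 28 (mod 227); signature holds.

yes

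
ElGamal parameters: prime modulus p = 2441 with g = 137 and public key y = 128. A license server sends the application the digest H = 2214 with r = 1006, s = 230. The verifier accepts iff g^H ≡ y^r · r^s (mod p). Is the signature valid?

Left side g^H mod p:
137^2 = 18769 ≡ 1682
137^4 ≡ 1682^2 = 2829124 ≡ 5
137^8 ≡ 5^2 = 25
137^16 ≡ 25^2 = 625
137^32 ≡ 625^2 = 390625 ≡ 65
137^64 ≡ 65^2 = 4225 ≡ 1784
137^128 ≡ 1784^2 = 3182656 ≡ 2033
137^256 ≡ 2033^2 = 4133089 ≡ 476
137^512 ≡ 476^2 = 226576 ≡ 2004
137^1024 ≡ 2004^2 = 4016016 ≡ 571
137^2048 ≡ 571^2 = 326041 ≡ 1388
2214 = 2048 + 128 + 32 + 4 + 2, so 137^2214 ≡ 1388·2033·65·5·1682 ≡ 1369 (mod 2441)
Right side y^r · r^s mod p:
128^2 = 16384 ≡ 1738
128^4 ≡ 1738^2 = 3020644 ≡ 1127
128^8 ≡ 1127^2 = 1270129 ≡ 809
128^16 ≡ 809^2 = 654481 ≡ 293
128^32 ≡ 293^2 = 85849 ≡ 414
128^64 ≡ 414^2 = 171396 ≡ 526
128^128 ≡ 526^2 = 276676 ≡ 843
128^256 ≡ 843^2 = 710649 ≡ 318
128^512 ≡ 318^2 = 101124 ≡ 1043
1006 = 512 + 256 + 128 + 64 + 32 + 8 + 4 + 2, so 128^1006 ≡ 1043·318·843·526·414·809·1127·1738 ≡ 1784 (mod 2441)
1006^2 = 1012036 ≡ 1462
1006^4 ≡ 1462^2 = 2137444 ≡ 1569
1006^8 ≡ 1569^2 = 2461761 ≡ 1233
1006^16 ≡ 1233^2 = 1520289 ≡ 1987
1006^32 ≡ 1987^2 = 3948169 ≡ 1072
1006^64 ≡ 1072^2 = 1149184 ≡ 1914
1006^128 ≡ 1914^2 = 3663396 ≡ 1896
230 = 128 + 64 + 32 + 4 + 2, so 1006^230 ≡ 1896·1914·1072·1569·1462 ≡ 284 (mod 2441)
1784·284 = 506656 ≡ 1369 (mod 2441)
1369 ≡ 1369 (mod 2441), so the signature is genuine.

valid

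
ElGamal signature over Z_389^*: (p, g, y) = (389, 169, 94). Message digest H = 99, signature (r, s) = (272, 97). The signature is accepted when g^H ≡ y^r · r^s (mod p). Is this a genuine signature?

forged

Left side g^H mod p:
169^99 mod 389 = 164
Right side y^r · r^s mod p:
94^272 mod 389 = 206
272^97 mod 389 = 1
206·1 = 206 ≡ 206 (mod 389)
164 ≠ 206, so verification fails.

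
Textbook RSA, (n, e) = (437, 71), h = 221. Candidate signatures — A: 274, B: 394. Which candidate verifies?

A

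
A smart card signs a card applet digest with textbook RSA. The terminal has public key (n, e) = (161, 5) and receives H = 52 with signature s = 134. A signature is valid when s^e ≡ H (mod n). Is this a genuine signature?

forged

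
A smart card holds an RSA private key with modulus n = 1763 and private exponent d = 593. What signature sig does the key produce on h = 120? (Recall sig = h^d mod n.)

1022

h^593 mod 1763 = 1022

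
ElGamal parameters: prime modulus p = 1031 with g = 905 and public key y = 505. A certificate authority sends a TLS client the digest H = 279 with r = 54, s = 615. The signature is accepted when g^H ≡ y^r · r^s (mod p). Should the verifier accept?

reject

Left side g^H mod p:
905^279 mod 1031 = 763
Right side y^r · r^s mod p:
505^54 mod 1031 = 242
54^615 mod 1031 = 1014
242·1014 = 245388 ≡ 10 (mod 1031)
763 ≠ 10, so verification fails.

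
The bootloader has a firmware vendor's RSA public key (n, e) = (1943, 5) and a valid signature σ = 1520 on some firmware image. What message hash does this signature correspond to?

621

Squares mod 1943: σ^1≡1520, σ^2≡173, σ^4≡784
5 = 4 + 1, so σ^5 ≡ 784·1520 ≡ 621 (mod 1943)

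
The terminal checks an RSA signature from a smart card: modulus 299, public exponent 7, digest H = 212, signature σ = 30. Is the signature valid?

valid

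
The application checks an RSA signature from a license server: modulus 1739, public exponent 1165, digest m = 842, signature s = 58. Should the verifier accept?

accept

s^2 ≡ 58^2 = 3364 ≡ 1625
s^4 ≡ 1625^2 = 2640625 ≡ 823
s^8 ≡ 823^2 = 677329 ≡ 858
s^16 ≡ 858^2 = 736164 ≡ 567
s^32 ≡ 567^2 = 321489 ≡ 1513
s^64 ≡ 1513^2 = 2289169 ≡ 645
s^128 ≡ 645^2 = 416025 ≡ 404
s^256 ≡ 404^2 = 163216 ≡ 1489
s^512 ≡ 1489^2 = 2217121 ≡ 1635
s^1024 ≡ 1635^2 = 2673225 ≡ 382
1165 = 1024 + 128 + 8 + 4 + 1, so s^1165 ≡ 382·404·858·823·58 ≡ 842 (mod 1739)
Since 842 equals the digest 842, verification succeeds.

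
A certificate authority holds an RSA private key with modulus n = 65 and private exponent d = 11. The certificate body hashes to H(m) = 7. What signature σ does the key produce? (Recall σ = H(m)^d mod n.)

28

(H(m))^2 ≡ 7^2 = 49
(H(m))^4 ≡ 49^2 = 2401 ≡ 61
(H(m))^8 ≡ 61^2 = 3721 ≡ 16
11 = 8 + 2 + 1, so (H(m))^11 ≡ 16·49·7 ≡ 28 (mod 65)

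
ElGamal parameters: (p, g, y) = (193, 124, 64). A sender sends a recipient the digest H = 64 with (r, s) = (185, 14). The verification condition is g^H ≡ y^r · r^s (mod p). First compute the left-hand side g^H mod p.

124^2 = 15376 ≡ 129
124^4 ≡ 129^2 = 16641 ≡ 43
124^8 ≡ 43^2 = 1849 ≡ 112
124^16 ≡ 112^2 = 12544 ≡ 192
124^32 ≡ 192^2 = 36864 ≡ 1
124^64 ≡ 1^2 = 1

1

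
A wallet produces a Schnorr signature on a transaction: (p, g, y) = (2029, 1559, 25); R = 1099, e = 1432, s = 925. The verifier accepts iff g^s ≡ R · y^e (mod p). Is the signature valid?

valid

g^s mod p:
Squares mod 2029: 1559^1≡1559, 1559^2≡1768, 1559^4≡1164, 1559^8≡1553, 1559^16≡1357, 1559^32≡1146, 1559^64≡553, 1559^128≡1459, 1559^256≡260, 1559^512≡643
925 = 512 + 256 + 128 + 16 + 8 + 4 + 1, so 1559^925 ≡ 643·260·1459·1357·1553·1164·1559 ≡ 813 (mod 2029)
R · y^e mod p:
Squares mod 2029: 25^1≡25, 25^2≡625, 25^4≡1057, 25^8≡1299, 25^16≡1302, 25^32≡989, 25^64≡143, 25^128≡159, 25^256≡933, 25^512≡48, 25^1024≡275
1432 = 1024 + 256 + 128 + 16 + 8, so 25^1432 ≡ 275·933·159·1302·1299 ≡ 778 (mod 2029)
1099·778 = 855022 ≡ 813 (mod 2029)
813 ≡ 813 (mod 2029); signature holds.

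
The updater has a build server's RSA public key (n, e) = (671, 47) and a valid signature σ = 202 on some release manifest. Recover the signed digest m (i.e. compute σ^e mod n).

5

σ^2 ≡ 202^2 = 40804 ≡ 544
σ^4 ≡ 544^2 = 295936 ≡ 25
σ^8 ≡ 25^2 = 625
σ^16 ≡ 625^2 = 390625 ≡ 103
σ^32 ≡ 103^2 = 10609 ≡ 544
47 = 32 + 8 + 4 + 2 + 1, so σ^47 ≡ 544·625·25·544·202 ≡ 5 (mod 671)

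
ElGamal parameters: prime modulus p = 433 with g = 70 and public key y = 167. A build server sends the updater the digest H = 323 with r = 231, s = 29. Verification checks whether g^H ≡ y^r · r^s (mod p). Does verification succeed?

Left side g^H mod p:
70^323 mod 433 = 266
Right side y^r · r^s mod p:
167^231 mod 433 = 64
231^29 mod 433 = 186
64·186 = 11904 ≡ 213 (mod 433)
266 ≠ 213, so verification fails.

fails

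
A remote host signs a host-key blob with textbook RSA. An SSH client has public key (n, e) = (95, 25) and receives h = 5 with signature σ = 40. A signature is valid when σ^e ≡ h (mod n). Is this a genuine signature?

σ^2 ≡ 40^2 = 1600 ≡ 80
σ^4 ≡ 80^2 = 6400 ≡ 35
σ^8 ≡ 35^2 = 1225 ≡ 85
σ^16 ≡ 85^2 = 7225 ≡ 5
25 = 16 + 8 + 1, so σ^25 ≡ 5·85·40 ≡ 90 (mod 95)
The recovered value 90 does not match the digest 5.

forged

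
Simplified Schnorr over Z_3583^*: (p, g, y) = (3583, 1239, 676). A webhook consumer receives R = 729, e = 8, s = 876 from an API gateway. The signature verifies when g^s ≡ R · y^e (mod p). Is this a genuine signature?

genuine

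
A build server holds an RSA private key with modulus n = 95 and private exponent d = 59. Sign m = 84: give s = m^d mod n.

m^59 mod 95 = 69

69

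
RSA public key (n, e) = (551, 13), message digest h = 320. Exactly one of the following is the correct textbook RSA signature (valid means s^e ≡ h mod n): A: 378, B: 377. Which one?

Candidate A: 378^2 = 142884 ≡ 175; 378^4 ≡ 175^2 = 30625 ≡ 320; 378^8 ≡ 320^2 = 102400 ≡ 465; 13 = 8 + 4 + 1, so 378^13 ≡ 465·320·378 ≡ 320 (mod 551)
  → matches h = 320
Candidate B: 377^2 = 142129 ≡ 522; 377^4 ≡ 522^2 = 272484 ≡ 290; 377^8 ≡ 290^2 = 84100 ≡ 348; 13 = 8 + 4 + 1, so 377^13 ≡ 348·290·377 ≡ 290 (mod 551)

A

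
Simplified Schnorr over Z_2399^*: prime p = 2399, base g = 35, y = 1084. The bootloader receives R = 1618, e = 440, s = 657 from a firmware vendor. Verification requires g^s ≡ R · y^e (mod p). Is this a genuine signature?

forged

g^s mod p:
35^657 mod 2399 = 2092
R · y^e mod p:
1084^440 mod 2399 = 2201
1618·2201 = 3561218 ≡ 1102 (mod 2399)
2092 ≠ 1102; the check fails.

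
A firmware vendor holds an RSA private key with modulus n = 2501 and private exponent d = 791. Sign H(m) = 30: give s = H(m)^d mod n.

(H(m))^2 ≡ 30^2 = 900
(H(m))^4 ≡ 900^2 = 810000 ≡ 2177
(H(m))^8 ≡ 2177^2 = 4739329 ≡ 2435
(H(m))^16 ≡ 2435^2 = 5929225 ≡ 1855
(H(m))^32 ≡ 1855^2 = 3441025 ≡ 2150
(H(m))^64 ≡ 2150^2 = 4622500 ≡ 652
(H(m))^128 ≡ 652^2 = 425104 ≡ 2435
(H(m))^256 ≡ 2435^2 = 5929225 ≡ 1855
(H(m))^512 ≡ 1855^2 = 3441025 ≡ 2150
791 = 512 + 256 + 16 + 4 + 2 + 1, so (H(m))^791 ≡ 2150·1855·1855·2177·900·30 ≡ 2067 (mod 2501)

2067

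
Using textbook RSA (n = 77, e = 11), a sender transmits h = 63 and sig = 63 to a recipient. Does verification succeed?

sig^11 mod 77 = 63
sig^11 mod 77 = 63 matches h.

passes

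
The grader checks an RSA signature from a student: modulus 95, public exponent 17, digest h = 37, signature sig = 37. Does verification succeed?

sig^17 mod 95 = 37
sig^17 mod 95 = 37 matches h.

passes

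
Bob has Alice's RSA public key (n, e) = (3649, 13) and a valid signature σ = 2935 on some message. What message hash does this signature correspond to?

1331

σ^13 mod 3649 = 1331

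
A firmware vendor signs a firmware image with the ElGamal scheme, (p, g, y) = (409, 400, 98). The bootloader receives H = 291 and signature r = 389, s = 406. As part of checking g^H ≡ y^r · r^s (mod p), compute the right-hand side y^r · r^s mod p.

125

Squares mod 409: 98^1≡98, 98^2≡197, 98^4≡363, 98^8≡71, 98^16≡133, 98^32≡102, 98^64≡179, 98^128≡139, 98^256≡98
389 = 256 + 128 + 4 + 1, so 98^389 ≡ 98·139·363·98 ≡ 102 (mod 409)
Squares mod 409: 389^1≡389, 389^2≡400, 389^4≡81, 389^8≡17, 389^16≡289, 389^32≡85, 389^64≡272, 389^128≡364, 389^256≡389
406 = 256 + 128 + 16 + 4 + 2, so 389^406 ≡ 389·364·289·81·400 ≡ 318 (mod 409)
y^r · r^s ≡ 102·318 = 32436 ≡ 125 (mod 409)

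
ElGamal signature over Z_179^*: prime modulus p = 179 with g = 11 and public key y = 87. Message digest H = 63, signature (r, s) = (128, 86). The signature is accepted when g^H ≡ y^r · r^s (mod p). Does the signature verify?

does not verify

Left side g^H mod p:
Squares mod 179: 11^1≡11, 11^2≡121, 11^4≡142, 11^8≡116, 11^16≡31, 11^32≡66
63 = 32 + 16 + 8 + 4 + 2 + 1, so 11^63 ≡ 66·31·116·142·121·11 ≡ 38 (mod 179)
Right side y^r · r^s mod p:
Squares mod 179: 87^1≡87, 87^2≡51, 87^4≡95, 87^8≡75, 87^16≡76, 87^32≡48, 87^64≡156, 87^128≡171
87^128 ≡ 171 (mod 179)
Squares mod 179: 128^1≡128, 128^2≡95, 128^4≡75, 128^8≡76, 128^16≡48, 128^32≡156, 128^64≡171
86 = 64 + 16 + 4 + 2, so 128^86 ≡ 171·48·75·95 ≡ 15 (mod 179)
171·15 = 2565 ≡ 59 (mod 179)
38 ≠ 59, so verification fails.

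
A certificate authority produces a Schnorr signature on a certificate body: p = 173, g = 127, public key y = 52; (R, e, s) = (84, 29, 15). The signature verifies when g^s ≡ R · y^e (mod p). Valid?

no

g^s mod p:
Squares mod 173: 127^1≡127, 127^2≡40, 127^4≡43, 127^8≡119
15 = 8 + 4 + 2 + 1, so 127^15 ≡ 119·43·40·127 ≡ 72 (mod 173)
R · y^e mod p:
Squares mod 173: 52^1≡52, 52^2≡109, 52^4≡117, 52^8≡22, 52^16≡138
29 = 16 + 8 + 4 + 1, so 52^29 ≡ 138·22·117·52 ≡ 160 (mod 173)
84·160 = 13440 ≡ 119 (mod 173)
72 ≠ 119; the check fails.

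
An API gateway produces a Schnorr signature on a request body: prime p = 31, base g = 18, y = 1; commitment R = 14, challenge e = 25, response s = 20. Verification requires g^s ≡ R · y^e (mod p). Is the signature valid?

invalid

g^s mod p:
18^20 mod 31 = 25
R · y^e mod p:
1^25 mod 31 = 1
14·1 = 14 ≡ 14 (mod 31)
25 ≠ 14; the check fails.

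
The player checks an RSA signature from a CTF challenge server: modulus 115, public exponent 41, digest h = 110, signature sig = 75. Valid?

yes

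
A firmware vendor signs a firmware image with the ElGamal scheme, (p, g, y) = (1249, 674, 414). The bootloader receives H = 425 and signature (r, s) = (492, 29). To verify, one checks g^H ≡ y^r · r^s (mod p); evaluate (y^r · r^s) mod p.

Squares mod 1249: 414^1≡414, 414^2≡283, 414^4≡153, 414^8≡927, 414^16≡17, 414^32≡289, 414^64≡1087, 414^128≡15, 414^256≡225
492 = 256 + 128 + 64 + 32 + 8 + 4, so 414^492 ≡ 225·15·1087·289·927·153 ≡ 443 (mod 1249)
Squares mod 1249: 492^1≡492, 492^2≡1007, 492^4≡1110, 492^8≡586, 492^16≡1170
29 = 16 + 8 + 4 + 1, so 492^29 ≡ 1170·586·1110·492 ≡ 113 (mod 1249)
y^r · r^s ≡ 443·113 = 50059 ≡ 99 (mod 1249)

99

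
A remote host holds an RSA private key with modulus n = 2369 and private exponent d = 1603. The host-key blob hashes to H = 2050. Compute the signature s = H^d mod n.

Squares mod 2369: H^1≡2050, H^2≡2263, H^4≡1760, H^8≡1317, H^16≡381, H^32≡652, H^64≡1053, H^128≡117, H^256≡1844, H^512≡821, H^1024≡1245
1603 = 1024 + 512 + 64 + 2 + 1, so H^1603 ≡ 1245·821·1053·2263·2050 ≡ 1455 (mod 2369)

1455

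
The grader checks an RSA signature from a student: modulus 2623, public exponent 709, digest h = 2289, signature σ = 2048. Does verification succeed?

fails

σ^709 mod 2623 = 2410
The recovered value 2410 does not match the digest 2289.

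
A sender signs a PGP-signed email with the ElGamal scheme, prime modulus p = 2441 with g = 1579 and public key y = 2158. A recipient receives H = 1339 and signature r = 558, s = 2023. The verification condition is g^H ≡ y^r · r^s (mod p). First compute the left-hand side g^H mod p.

1579^2 = 2493241 ≡ 980
1579^4 ≡ 980^2 = 960400 ≡ 1087
1579^8 ≡ 1087^2 = 1181569 ≡ 125
1579^16 ≡ 125^2 = 15625 ≡ 979
1579^32 ≡ 979^2 = 958441 ≡ 1569
1579^64 ≡ 1569^2 = 2461761 ≡ 1233
1579^128 ≡ 1233^2 = 1520289 ≡ 1987
1579^256 ≡ 1987^2 = 3948169 ≡ 1072
1579^512 ≡ 1072^2 = 1149184 ≡ 1914
1579^1024 ≡ 1914^2 = 3663396 ≡ 1896
1339 = 1024 + 256 + 32 + 16 + 8 + 2 + 1, so 1579^1339 ≡ 1896·1072·1569·979·125·980·1579 ≡ 1452 (mod 2441)

1452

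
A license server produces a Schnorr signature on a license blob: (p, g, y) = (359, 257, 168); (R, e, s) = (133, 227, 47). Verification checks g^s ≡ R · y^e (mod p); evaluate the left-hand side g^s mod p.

38

257^47 mod 359 = 38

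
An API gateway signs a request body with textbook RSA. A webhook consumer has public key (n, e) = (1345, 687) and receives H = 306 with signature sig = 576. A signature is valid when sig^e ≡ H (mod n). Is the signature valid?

sig^687 mod 1345 = 306
Since 306 equals the digest 306, verification succeeds.

valid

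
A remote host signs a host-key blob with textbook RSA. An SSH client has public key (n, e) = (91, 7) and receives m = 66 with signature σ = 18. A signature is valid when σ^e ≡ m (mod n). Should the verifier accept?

reject

σ^2 ≡ 18^2 = 324 ≡ 51
σ^4 ≡ 51^2 = 2601 ≡ 53
7 = 4 + 2 + 1, so σ^7 ≡ 53·51·18 ≡ 60 (mod 91)
60 ≠ 66, so verification fails.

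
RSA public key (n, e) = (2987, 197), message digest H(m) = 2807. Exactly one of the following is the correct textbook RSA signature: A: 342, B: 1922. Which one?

Candidate A: Squares mod 2987: 342^1≡342, 342^2≡471, 342^4≡803, 342^8≡2604, 342^16≡326, 342^32≡1731, 342^64≡400, 342^128≡1689; 197 = 128 + 64 + 4 + 1, so 342^197 ≡ 1689·400·803·342 ≡ 2807 (mod 2987)
  → matches H(m) = 2807
Candidate B: Squares mod 2987: 1922^1≡1922, 1922^2≡2152, 1922^4≡1254, 1922^8≡1354, 1922^16≡2285, 1922^32≡2936, 1922^64≡2601, 1922^128≡2633; 197 = 128 + 64 + 4 + 1, so 1922^197 ≡ 2633·2601·1254·1922 ≡ 1371 (mod 2987)

A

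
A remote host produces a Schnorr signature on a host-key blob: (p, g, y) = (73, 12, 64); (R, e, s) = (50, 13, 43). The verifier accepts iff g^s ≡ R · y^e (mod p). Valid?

g^s mod p:
Squares mod 73: 12^1≡12, 12^2≡71, 12^4≡4, 12^8≡16, 12^16≡37, 12^32≡55
43 = 32 + 8 + 2 + 1, so 12^43 ≡ 55·16·71·12 ≡ 50 (mod 73)
R · y^e mod p:
Squares mod 73: 64^1≡64, 64^2≡8, 64^4≡64, 64^8≡8
13 = 8 + 4 + 1, so 64^13 ≡ 8·64·64 ≡ 64 (mod 73)
50·64 = 3200 ≡ 61 (mod 73)
50 ≠ 61; the check fails.

no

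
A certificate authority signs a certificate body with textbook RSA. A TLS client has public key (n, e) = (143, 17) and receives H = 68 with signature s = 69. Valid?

no

s^2 ≡ 69^2 = 4761 ≡ 42
s^4 ≡ 42^2 = 1764 ≡ 48
s^8 ≡ 48^2 = 2304 ≡ 16
s^16 ≡ 16^2 = 256 ≡ 113
17 = 16 + 1, so s^17 ≡ 113·69 ≡ 75 (mod 143)
The recovered value 75 does not match the digest 68.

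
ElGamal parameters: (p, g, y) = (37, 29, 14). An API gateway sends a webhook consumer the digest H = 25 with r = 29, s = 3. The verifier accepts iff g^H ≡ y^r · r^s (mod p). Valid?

Left side g^H mod p:
Squares mod 37: 29^1≡29, 29^2≡27, 29^4≡26, 29^8≡10, 29^16≡26
25 = 16 + 8 + 1, so 29^25 ≡ 26·10·29 ≡ 29 (mod 37)
Right side y^r · r^s mod p:
Squares mod 37: 14^1≡14, 14^2≡11, 14^4≡10, 14^8≡26, 14^16≡10
29 = 16 + 8 + 4 + 1, so 14^29 ≡ 10·26·10·14 ≡ 29 (mod 37)
Squares mod 37: 29^1≡29, 29^2≡27
3 = 2 + 1, so 29^3 ≡ 27·29 ≡ 6 (mod 37)
29·6 = 174 ≡ 26 (mod 37)
29 ≠ 26, so verification fails.

no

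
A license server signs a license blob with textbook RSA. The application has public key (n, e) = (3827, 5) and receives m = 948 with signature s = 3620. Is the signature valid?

s^2 ≡ 3620^2 = 13104400 ≡ 752
s^4 ≡ 752^2 = 565504 ≡ 2935
5 = 4 + 1, so s^5 ≡ 2935·3620 ≡ 948 (mod 3827)
948 = m, so the signature checks out.

valid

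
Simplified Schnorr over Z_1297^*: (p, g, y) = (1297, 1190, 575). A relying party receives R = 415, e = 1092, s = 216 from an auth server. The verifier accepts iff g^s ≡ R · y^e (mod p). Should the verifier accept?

reject

g^s mod p:
1190^2 = 1416100 ≡ 1073
1190^4 ≡ 1073^2 = 1151329 ≡ 890
1190^8 ≡ 890^2 = 792100 ≡ 930
1190^16 ≡ 930^2 = 864900 ≡ 1098
1190^32 ≡ 1098^2 = 1205604 ≡ 691
1190^64 ≡ 691^2 = 477481 ≡ 185
1190^128 ≡ 185^2 = 34225 ≡ 503
216 = 128 + 64 + 16 + 8, so 1190^216 ≡ 503·185·1098·930 ≡ 365 (mod 1297)
R · y^e mod p:
575^2 = 330625 ≡ 1187
575^4 ≡ 1187^2 = 1408969 ≡ 427
575^8 ≡ 427^2 = 182329 ≡ 749
575^16 ≡ 749^2 = 561001 ≡ 697
575^32 ≡ 697^2 = 485809 ≡ 731
575^64 ≡ 731^2 = 534361 ≡ 1294
575^128 ≡ 1294^2 = 1674436 ≡ 9
575^256 ≡ 9^2 = 81
575^512 ≡ 81^2 = 6561 ≡ 76
575^1024 ≡ 76^2 = 5776 ≡ 588
1092 = 1024 + 64 + 4, so 575^1092 ≡ 588·1294·427 ≡ 329 (mod 1297)
415·329 = 136535 ≡ 350 (mod 1297)
365 ≠ 350; the check fails.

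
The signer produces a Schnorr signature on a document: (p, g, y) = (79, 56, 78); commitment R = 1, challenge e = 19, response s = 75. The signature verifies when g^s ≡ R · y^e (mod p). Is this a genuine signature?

genuine

g^s mod p:
56^75 mod 79 = 78
R · y^e mod p:
78^19 mod 79 = 78
1·78 = 78 ≡ 78 (mod 79)
78 ≡ 78 (mod 79); signature holds.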